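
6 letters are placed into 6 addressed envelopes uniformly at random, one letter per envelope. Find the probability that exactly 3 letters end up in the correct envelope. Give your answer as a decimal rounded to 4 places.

Choose which 3 of the 6 are fixed: C(6,3) = 20 ways.
The remaining 3 must have no fixed point: D(3) = 2.
P = 20·2/720 = 1/18 ≈ 0.0556.

0.0556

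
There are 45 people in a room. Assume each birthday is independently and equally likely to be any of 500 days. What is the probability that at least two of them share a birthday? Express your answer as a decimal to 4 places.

It's easier to compute the probability that all 45 are distinct.
P(all distinct) = 500/500 · 499/500 · ··· · 456/500 ≈ 0.1298.
So the probability of at least one match is 1 − 0.1298 = 0.8702.

0.8702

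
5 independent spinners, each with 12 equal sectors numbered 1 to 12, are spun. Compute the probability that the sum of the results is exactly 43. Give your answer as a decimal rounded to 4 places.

0.0215

There are 12^5 = 248832 equally likely outcomes.
The number of ordered 5-tuples from {1,…,12} summing to 43 is 5355.
P(sum = 43) = 5355/248832 = 595/27648 ≈ 0.0215.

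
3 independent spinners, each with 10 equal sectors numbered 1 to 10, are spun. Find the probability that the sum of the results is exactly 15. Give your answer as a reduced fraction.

73/1000

There are 10^3 = 1000 equally likely outcomes.
The number of ordered 3-tuples from {1,…,10} summing to 15 is 73.
P(sum = 15) = 73/1000.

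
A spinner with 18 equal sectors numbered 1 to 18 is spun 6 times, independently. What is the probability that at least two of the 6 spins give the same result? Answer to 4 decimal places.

0.6070

P(all 6 different) = 18/18 · 17/18 · ··· · 13/18 ≈ 0.3930.
P(at least two equal) = 1 − 0.3930 = 0.6070.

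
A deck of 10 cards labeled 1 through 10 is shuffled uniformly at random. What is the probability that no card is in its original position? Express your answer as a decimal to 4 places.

0.3679

This is the derangement probability: permutations of 10 with no fixed point.
D(10) = 10! · (1 − 1/1! + 1/2! − ··· + (−1)^10/10!) = 1334961.
P = 1334961/3628800 = 16481/44800 ≈ 0.3679.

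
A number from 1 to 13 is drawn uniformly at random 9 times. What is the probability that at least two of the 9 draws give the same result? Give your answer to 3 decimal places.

P(all 9 different) = 13/13 · 12/13 · ··· · 5/13 ≈ 0.024.
P(at least two equal) = 1 − 0.024 = 0.976.

0.976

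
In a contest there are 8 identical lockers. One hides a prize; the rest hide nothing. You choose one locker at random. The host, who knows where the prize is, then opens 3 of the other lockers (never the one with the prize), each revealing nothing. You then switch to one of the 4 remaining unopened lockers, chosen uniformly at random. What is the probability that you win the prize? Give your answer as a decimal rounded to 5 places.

Your original locker holds the prize with probability 1/8, so the other 7 collectively hold it with probability 7/8.
The host can always find 3 empty lockers to open, so the reveals don't change that 7/8; it is now spread over the 4 remaining unopened lockers.
P(win by switching) = (7/8) · (1/4) = 7/32 ≈ 0.21875.

0.21875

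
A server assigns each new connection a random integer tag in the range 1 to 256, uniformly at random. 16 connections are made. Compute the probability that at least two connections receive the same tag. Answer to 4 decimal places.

It's easier to compute the probability that all 16 are distinct.
P(all distinct) = 256/256 · 255/256 · ··· · 241/256 ≈ 0.6197.
So the probability of at least one match is 1 − 0.6197 = 0.3803.

0.3803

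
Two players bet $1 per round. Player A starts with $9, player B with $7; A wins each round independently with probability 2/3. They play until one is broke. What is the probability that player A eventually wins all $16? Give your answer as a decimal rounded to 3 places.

Let r = q/p = (1/3)/(2/3) = 1/2. The recurrence P(i) = p·P(i+1) + q·P(i−1) with P(0)=0, P(16)=1 gives P(i) = (1 − r^i)/(1 − r^16).
P(9) = (1 − (1/2)^9) / (1 − (1/2)^16) = 65408/65535 ≈ 0.998.

0.998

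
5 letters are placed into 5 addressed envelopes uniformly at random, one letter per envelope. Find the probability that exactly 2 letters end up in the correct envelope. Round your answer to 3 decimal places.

0.167

Choose which 2 of the 5 are fixed: C(5,2) = 10 ways.
The remaining 3 must have no fixed point: D(3) = 2.
P = 10·2/120 = 1/6 ≈ 0.167.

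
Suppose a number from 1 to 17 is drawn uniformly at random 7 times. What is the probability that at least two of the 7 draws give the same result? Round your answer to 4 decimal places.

P(all 7 different) = 17/17 · 16/17 · ··· · 11/17 ≈ 0.2389.
P(at least two equal) = 1 − 0.2389 = 0.7611.

0.7611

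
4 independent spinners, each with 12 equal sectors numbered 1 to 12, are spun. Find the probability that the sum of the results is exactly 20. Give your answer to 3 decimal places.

There are 12^4 = 20736 equally likely outcomes.
The number of ordered 4-tuples from {1,…,12} summing to 20 is 829.
P(sum = 20) = 829/20736 ≈ 0.040.

0.040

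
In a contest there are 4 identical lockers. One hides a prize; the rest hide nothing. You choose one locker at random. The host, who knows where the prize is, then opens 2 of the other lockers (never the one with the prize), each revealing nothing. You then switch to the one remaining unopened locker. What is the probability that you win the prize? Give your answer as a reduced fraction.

3/4

Your original locker holds the prize with probability 1/4, so the other 3 collectively hold it with probability 3/4.
The host can always find 2 empty lockers to open, so the reveals don't change that 3/4; it is now spread over the 1 remaining unopened locker.
P(win by switching) = (3/4) · (1/1) = 3/4.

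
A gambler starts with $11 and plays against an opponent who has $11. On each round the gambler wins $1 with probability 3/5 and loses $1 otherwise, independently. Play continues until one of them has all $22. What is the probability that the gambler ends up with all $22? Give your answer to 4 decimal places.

Let r = q/p = (2/5)/(3/5) = 2/3. The recurrence P(i) = p·P(i+1) + q·P(i−1) with P(0)=0, P(22)=1 gives P(i) = (1 − r^i)/(1 − r^22).
P(11) = (1 − (2/3)^11) / (1 − (2/3)^22) = 177147/179195 ≈ 0.9886.

0.9886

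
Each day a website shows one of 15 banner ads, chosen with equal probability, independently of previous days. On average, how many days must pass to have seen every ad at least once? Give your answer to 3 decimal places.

After i distinct types are collected, each trial gives a new one with probability (15−i)/15, so the expected wait for the next new type is 15/(15−i).
E = 15/15 + 15/14 + 15/13 + 15/12 + 15/11 + 15/10 + 15/9 + 15/8 + 15/7 + 15/6 + 15/5 + 15/4 + 15/3 + 15/2 + 15/1 = 1195757/24024 ≈ 49.773.

49.773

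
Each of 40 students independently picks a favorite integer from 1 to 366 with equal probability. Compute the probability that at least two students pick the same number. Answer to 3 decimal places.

0.891

It's easier to compute the probability that all 40 are distinct.
P(all distinct) = 366/366 · 365/366 · ··· · 327/366 ≈ 0.109.
So the probability of at least one match is 1 − 0.109 = 0.891.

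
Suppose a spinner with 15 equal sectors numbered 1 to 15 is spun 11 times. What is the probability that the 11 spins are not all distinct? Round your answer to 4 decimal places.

P(all 11 different) = 15/15 · 14/15 · ··· · 5/15 ≈ 0.0063.
P(at least two equal) = 1 − 0.0063 = 0.9937.

0.9937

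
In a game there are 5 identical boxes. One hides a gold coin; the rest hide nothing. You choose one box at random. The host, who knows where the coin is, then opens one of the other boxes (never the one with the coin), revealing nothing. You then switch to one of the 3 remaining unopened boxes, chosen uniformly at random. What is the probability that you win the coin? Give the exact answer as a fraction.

Your original box holds the coin with probability 1/5, so the other 4 collectively hold it with probability 4/5.
The host can always find an empty box to open, so this doesn't change that 4/5; it is now spread over the 3 remaining unopened boxes.
P(win by switching) = (4/5) · (1/3) = 4/15.

4/15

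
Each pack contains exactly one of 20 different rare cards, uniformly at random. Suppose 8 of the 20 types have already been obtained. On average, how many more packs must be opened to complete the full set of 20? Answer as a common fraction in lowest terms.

86021/1386

Starting from 8 distinct types, each trial gives a new one with probability (20−i)/20 when i types are held, so the wait for the next new type is 20/(20−i).
E = 20/12 + 20/11 + 20/10 + 20/9 + 20/8 + 20/7 + 20/6 + 20/5 + 20/4 + 20/3 + 20/2 + 20/1 = 86021/1386.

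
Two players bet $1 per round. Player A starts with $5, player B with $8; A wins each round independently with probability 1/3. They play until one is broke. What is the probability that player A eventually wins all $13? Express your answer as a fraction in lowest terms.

31/8191

Let r = q/p = (2/3)/(1/3) = 2. The recurrence P(i) = p·P(i+1) + q·P(i−1) with P(0)=0, P(13)=1 gives P(i) = (1 − r^i)/(1 − r^13).
P(5) = (1 − (2)^5) / (1 − (2)^13) = 31/8191.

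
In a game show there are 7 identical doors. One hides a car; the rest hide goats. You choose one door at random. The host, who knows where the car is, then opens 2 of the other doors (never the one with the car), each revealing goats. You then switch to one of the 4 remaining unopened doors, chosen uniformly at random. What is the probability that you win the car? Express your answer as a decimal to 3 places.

Your original door holds the car with probability 1/7, so the other 6 collectively hold it with probability 6/7.
The host can always find 2 empty doors to open, so the reveals don't change that 6/7; it is now spread over the 4 remaining unopened doors.
P(win by switching) = (6/7) · (1/4) = 3/14 ≈ 0.214.

0.214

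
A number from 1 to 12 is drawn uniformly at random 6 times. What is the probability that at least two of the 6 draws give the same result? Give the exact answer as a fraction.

1343/1728

P(all 6 different) = 12/12 · 11/12 · ··· · 7/12 = 385/1728.
P(at least two equal) = 1 − 385/1728 = 1343/1728.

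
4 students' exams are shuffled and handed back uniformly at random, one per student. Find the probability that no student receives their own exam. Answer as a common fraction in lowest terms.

This is the derangement probability: permutations of 4 with no fixed point.
D(4) = 4! · (1 − 1/1! + 1/2! − ··· + (−1)^4/4!) = 9.
P = 9/24 = 3/8.

3/8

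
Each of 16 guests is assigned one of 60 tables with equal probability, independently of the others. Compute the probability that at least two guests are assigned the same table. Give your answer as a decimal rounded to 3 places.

It's easier to compute the probability that all 16 are distinct.
P(all distinct) = 60/60 · 59/60 · ··· · 45/60 ≈ 0.111.
So the probability of at least one match is 1 − 0.111 = 0.889.

0.889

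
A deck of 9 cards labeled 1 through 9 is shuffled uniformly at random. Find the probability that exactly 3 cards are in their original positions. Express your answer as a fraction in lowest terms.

53/864

Choose which 3 of the 9 are fixed: C(9,3) = 84 ways.
The remaining 6 must have no fixed point: D(6) = 265.
P = 84·265/362880 = 53/864.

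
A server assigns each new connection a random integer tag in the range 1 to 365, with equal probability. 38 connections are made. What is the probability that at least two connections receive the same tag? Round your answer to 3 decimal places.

0.864

It's easier to compute the probability that all 38 are distinct.
P(all distinct) = 365/365 · 364/365 · ··· · 328/365 ≈ 0.136.
So the probability of at least one match is 1 − 0.136 = 0.864.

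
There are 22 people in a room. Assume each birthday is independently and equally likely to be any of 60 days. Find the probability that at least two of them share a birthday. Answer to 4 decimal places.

It's easier to compute the probability that all 22 are distinct.
P(all distinct) = 60/60 · 59/60 · ··· · 39/60 ≈ 0.0121.
So the probability of at least one match is 1 − 0.0121 = 0.9879.

0.9879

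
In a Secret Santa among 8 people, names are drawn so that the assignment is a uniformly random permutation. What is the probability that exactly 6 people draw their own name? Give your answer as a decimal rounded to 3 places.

0.001

Choose which 6 of the 8 are fixed: C(8,6) = 28 ways.
The remaining 2 must have no fixed point: D(2) = 1.
P = 28·1/40320 = 1/1440 ≈ 0.001.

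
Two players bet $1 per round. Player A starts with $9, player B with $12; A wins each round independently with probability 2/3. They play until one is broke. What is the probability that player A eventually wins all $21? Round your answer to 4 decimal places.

Let r = q/p = (1/3)/(2/3) = 1/2. The recurrence P(i) = p·P(i+1) + q·P(i−1) with P(0)=0, P(21)=1 gives P(i) = (1 − r^i)/(1 − r^21).
P(9) = (1 − (1/2)^9) / (1 − (1/2)^21) = 299008/299593 ≈ 0.9980.

0.9980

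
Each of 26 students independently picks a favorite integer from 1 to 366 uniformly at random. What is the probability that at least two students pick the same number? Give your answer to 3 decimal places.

It's easier to compute the probability that all 26 are distinct.
P(all distinct) = 366/366 · 365/366 · ··· · 341/366 ≈ 0.403.
So the probability of at least one match is 1 − 0.403 = 0.597.

0.597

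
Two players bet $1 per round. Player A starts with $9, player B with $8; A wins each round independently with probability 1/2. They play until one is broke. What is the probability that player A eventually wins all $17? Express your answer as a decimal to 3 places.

With a fair step, P(i) = ½P(i−1) + ½P(i+1) with P(0)=0, P(17)=1 has the linear solution P(i) = i/17.
P(9) = 9/17 ≈ 0.529.

0.529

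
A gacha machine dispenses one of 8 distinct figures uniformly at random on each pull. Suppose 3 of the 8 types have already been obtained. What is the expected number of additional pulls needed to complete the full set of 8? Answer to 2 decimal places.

18.27

Starting from 3 distinct types, each trial gives a new one with probability (8−i)/8 when i types are held, so the wait for the next new type is 8/(8−i).
E = 8/5 + 8/4 + 8/3 + 8/2 + 8/1 = 274/15 ≈ 18.27.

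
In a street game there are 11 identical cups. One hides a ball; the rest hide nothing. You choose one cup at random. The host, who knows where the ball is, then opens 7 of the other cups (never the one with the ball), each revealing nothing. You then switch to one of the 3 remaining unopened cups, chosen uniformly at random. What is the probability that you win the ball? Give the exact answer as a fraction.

Your original cup holds the ball with probability 1/11, so the other 10 collectively hold it with probability 10/11.
The host can always find 7 empty cups to open, so the reveals don't change that 10/11; it is now spread over the 3 remaining unopened cups.
P(win by switching) = (10/11) · (1/3) = 10/33.

10/33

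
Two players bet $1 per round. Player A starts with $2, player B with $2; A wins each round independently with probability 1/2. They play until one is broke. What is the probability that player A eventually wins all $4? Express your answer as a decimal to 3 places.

0.500

With a fair step, P(i) = ½P(i−1) + ½P(i+1) with P(0)=0, P(4)=1 has the linear solution P(i) = i/4.
P(2) = 2/4 = 1/2 ≈ 0.500.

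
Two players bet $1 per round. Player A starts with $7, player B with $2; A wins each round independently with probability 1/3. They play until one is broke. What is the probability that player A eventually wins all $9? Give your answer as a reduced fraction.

127/511

Let r = q/p = (2/3)/(1/3) = 2. The recurrence P(i) = p·P(i+1) + q·P(i−1) with P(0)=0, P(9)=1 gives P(i) = (1 − r^i)/(1 − r^9).
P(7) = (1 − (2)^7) / (1 − (2)^9) = 127/511.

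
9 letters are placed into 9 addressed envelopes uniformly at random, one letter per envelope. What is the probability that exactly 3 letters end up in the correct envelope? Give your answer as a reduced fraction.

Choose which 3 of the 9 are fixed: C(9,3) = 84 ways.
The remaining 6 must have no fixed point: D(6) = 265.
P = 84·265/362880 = 53/864.

53/864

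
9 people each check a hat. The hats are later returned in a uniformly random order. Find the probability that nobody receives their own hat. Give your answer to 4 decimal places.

This is the derangement probability: permutations of 9 with no fixed point.
D(9) = 9! · (1 − 1/1! + 1/2! − ··· + (−1)^9/9!) = 133496.
P = 133496/362880 = 16687/45360 ≈ 0.3679.

0.3679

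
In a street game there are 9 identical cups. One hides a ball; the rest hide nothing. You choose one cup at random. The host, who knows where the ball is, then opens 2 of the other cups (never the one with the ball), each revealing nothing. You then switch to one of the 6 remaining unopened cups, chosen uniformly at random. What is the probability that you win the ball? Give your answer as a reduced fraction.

Your original cup holds the ball with probability 1/9, so the other 8 collectively hold it with probability 8/9.
The host can always find 2 empty cups to open, so the reveals don't change that 8/9; it is now spread over the 6 remaining unopened cups.
P(win by switching) = (8/9) · (1/6) = 4/27.

4/27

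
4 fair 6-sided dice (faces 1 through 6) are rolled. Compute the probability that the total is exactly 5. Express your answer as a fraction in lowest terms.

1/324

There are 6^4 = 1296 equally likely outcomes.
The number of ordered 4-tuples from {1,…,6} summing to 5 is 4.
P(sum = 5) = 4/1296 = 1/324.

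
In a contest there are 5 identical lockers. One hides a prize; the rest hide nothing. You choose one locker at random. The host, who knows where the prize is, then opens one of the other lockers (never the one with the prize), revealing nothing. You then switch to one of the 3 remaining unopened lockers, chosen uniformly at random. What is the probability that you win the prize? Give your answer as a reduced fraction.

4/15

Your original locker holds the prize with probability 1/5, so the other 4 collectively hold it with probability 4/5.
The host can always find an empty locker to open, so this doesn't change that 4/5; it is now spread over the 3 remaining unopened lockers.
P(win by switching) = (4/5) · (1/3) = 4/15.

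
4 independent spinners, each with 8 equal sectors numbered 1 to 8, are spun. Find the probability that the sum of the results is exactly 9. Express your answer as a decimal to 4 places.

0.0137

There are 8^4 = 4096 equally likely outcomes.
The number of ordered 4-tuples from {1,…,8} summing to 9 is 56.
P(sum = 9) = 56/4096 = 7/512 ≈ 0.0137.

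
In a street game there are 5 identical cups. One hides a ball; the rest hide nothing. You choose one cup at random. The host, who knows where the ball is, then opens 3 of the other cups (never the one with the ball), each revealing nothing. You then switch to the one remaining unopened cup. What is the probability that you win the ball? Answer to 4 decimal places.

0.8000

Your original cup holds the ball with probability 1/5, so the other 4 collectively hold it with probability 4/5.
The host can always find 3 empty cups to open, so the reveals don't change that 4/5; it is now spread over the 1 remaining unopened cup.
P(win by switching) = (4/5) · (1/1) = 4/5 ≈ 0.8000.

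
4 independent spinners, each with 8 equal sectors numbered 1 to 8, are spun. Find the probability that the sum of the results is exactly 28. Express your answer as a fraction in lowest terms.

There are 8^4 = 4096 equally likely outcomes.
The number of ordered 4-tuples from {1,…,8} summing to 28 is 35.
P(sum = 28) = 35/4096.

35/4096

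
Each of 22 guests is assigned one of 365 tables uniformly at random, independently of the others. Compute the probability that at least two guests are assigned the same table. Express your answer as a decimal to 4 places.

0.4757

It's easier to compute the probability that all 22 are distinct.
P(all distinct) = 365/365 · 364/365 · ··· · 344/365 ≈ 0.5243.
So the probability of at least one match is 1 − 0.5243 = 0.4757.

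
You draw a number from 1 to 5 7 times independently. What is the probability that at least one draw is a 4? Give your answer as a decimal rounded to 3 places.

0.790

P(no draw is a 4) = (4/5)^7 ≈ 0.210.
P(at least one) = 1 − 0.210 = 0.790.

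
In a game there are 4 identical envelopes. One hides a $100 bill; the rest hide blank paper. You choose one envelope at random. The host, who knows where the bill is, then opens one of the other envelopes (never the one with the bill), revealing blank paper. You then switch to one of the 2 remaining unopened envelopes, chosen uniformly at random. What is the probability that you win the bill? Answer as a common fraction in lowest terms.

Your original envelope holds the bill with probability 1/4, so the other 3 collectively hold it with probability 3/4.
The host can always find an empty envelope to open, so this doesn't change that 3/4; it is now spread over the 2 remaining unopened envelopes.
P(win by switching) = (3/4) · (1/2) = 3/8.

3/8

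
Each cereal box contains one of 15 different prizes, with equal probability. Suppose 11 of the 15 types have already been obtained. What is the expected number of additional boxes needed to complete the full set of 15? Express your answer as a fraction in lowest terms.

125/4

Starting from 11 distinct types, each trial gives a new one with probability (15−i)/15 when i types are held, so the wait for the next new type is 15/(15−i).
E = 15/4 + 15/3 + 15/2 + 15/1 = 125/4.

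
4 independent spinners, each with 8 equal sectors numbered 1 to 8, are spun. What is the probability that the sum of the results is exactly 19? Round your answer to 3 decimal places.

0.082

There are 8^4 = 4096 equally likely outcomes.
The number of ordered 4-tuples from {1,…,8} summing to 19 is 336.
P(sum = 19) = 336/4096 = 21/256 ≈ 0.082.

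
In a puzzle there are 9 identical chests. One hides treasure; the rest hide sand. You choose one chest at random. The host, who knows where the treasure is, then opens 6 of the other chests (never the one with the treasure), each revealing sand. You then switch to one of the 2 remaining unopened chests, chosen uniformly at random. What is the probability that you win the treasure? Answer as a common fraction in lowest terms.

Your original chest holds the treasure with probability 1/9, so the other 8 collectively hold it with probability 8/9.
The host can always find 6 empty chests to open, so the reveals don't change that 8/9; it is now spread over the 2 remaining unopened chests.
P(win by switching) = (8/9) · (1/2) = 4/9.

4/9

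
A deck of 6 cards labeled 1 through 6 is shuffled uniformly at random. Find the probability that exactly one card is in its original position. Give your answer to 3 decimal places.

Choose which one is fixed: C(6,1) = 6 ways.
The remaining 5 must have no fixed point: D(5) = 44.
P = 6·44/720 = 11/30 ≈ 0.367.

0.367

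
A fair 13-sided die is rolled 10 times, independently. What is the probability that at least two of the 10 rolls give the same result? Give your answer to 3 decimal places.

P(all 10 different) = 13/13 · 12/13 · ··· · 4/13 ≈ 0.008.
P(at least two equal) = 1 − 0.008 = 0.992.

0.992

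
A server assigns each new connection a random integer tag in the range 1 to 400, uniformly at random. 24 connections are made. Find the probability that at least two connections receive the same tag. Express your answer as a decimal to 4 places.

It's easier to compute the probability that all 24 are distinct.
P(all distinct) = 400/400 · 399/400 · ··· · 377/400 ≈ 0.4946.
So the probability of at least one match is 1 − 0.4946 = 0.5054.

0.5054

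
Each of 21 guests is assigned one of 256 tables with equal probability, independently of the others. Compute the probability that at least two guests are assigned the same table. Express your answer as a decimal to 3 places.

0.570

It's easier to compute the probability that all 21 are distinct.
P(all distinct) = 256/256 · 255/256 · ··· · 236/256 ≈ 0.430.
So the probability of at least one match is 1 − 0.430 = 0.570.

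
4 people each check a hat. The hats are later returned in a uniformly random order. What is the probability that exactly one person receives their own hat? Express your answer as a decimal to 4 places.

0.3333

Choose which one is fixed: C(4,1) = 4 ways.
The remaining 3 must have no fixed point: D(3) = 2.
P = 4·2/24 = 1/3 ≈ 0.3333.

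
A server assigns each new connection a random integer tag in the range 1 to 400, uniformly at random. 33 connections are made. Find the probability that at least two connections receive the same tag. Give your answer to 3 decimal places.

It's easier to compute the probability that all 33 are distinct.
P(all distinct) = 400/400 · 399/400 · ··· · 368/400 ≈ 0.257.
So the probability of at least one match is 1 − 0.257 = 0.743.

0.743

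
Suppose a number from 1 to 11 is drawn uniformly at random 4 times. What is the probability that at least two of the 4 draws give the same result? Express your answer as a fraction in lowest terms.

P(all 4 different) = 11/11 · 10/11 · ··· · 8/11 = 720/1331.
P(at least two equal) = 1 − 720/1331 = 611/1331.

611/1331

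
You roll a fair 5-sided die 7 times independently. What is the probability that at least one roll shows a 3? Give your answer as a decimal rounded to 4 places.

0.7903

P(no roll shows a 3) = (4/5)^7 ≈ 0.2097.
P(at least one) = 1 − 0.2097 = 0.7903.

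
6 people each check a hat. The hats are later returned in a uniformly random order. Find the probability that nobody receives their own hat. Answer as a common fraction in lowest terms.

This is the derangement probability: permutations of 6 with no fixed point.
D(6) = 6! · (1 − 1/1! + 1/2! − ··· + (−1)^6/6!) = 265.
P = 265/720 = 53/144.

53/144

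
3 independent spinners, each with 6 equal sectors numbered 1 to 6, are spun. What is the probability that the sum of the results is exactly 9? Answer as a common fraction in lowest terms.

There are 6^3 = 216 equally likely outcomes.
The number of ordered 3-tuples from {1,…,6} summing to 9 is 25.
P(sum = 9) = 25/216.

25/216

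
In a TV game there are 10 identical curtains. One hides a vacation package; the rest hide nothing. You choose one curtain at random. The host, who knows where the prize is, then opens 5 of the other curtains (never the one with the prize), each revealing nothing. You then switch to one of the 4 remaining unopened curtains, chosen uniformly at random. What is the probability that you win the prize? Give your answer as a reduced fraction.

Your original curtain holds the prize with probability 1/10, so the other 9 collectively hold it with probability 9/10.
The host can always find 5 empty curtains to open, so the reveals don't change that 9/10; it is now spread over the 4 remaining unopened curtains.
P(win by switching) = (9/10) · (1/4) = 9/40.

9/40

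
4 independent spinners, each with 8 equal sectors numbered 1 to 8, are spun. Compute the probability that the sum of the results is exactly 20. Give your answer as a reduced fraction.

There are 8^4 = 4096 equally likely outcomes.
The number of ordered 4-tuples from {1,…,8} summing to 20 is 315.
P(sum = 20) = 315/4096.

315/4096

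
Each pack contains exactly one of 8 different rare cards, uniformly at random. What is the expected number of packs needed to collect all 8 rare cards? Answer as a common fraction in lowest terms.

761/35

After i distinct types are collected, each trial gives a new one with probability (8−i)/8, so the expected wait for the next new type is 8/(8−i).
E = 8/8 + 8/7 + 8/6 + 8/5 + 8/4 + 8/3 + 8/2 + 8/1 = 761/35.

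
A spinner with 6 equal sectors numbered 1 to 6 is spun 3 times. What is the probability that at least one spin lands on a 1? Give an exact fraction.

P(no spin lands on a 1) = (5/6)^3 = 125/216.
P(at least one) = 1 − 125/216 = 91/216.

91/216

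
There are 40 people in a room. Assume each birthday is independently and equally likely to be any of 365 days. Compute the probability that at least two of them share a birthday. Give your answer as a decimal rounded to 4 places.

It's easier to compute the probability that all 40 are distinct.
P(all distinct) = 365/365 · 364/365 · ··· · 326/365 ≈ 0.1088.
So the probability of at least one match is 1 − 0.1088 = 0.8912.

0.8912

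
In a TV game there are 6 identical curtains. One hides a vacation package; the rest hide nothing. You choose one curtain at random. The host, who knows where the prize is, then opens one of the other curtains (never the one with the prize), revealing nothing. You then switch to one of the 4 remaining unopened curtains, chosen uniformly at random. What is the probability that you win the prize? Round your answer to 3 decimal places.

Your original curtain holds the prize with probability 1/6, so the other 5 collectively hold it with probability 5/6.
The host can always find an empty curtain to open, so this doesn't change that 5/6; it is now spread over the 4 remaining unopened curtains.
P(win by switching) = (5/6) · (1/4) = 5/24 ≈ 0.208.

0.208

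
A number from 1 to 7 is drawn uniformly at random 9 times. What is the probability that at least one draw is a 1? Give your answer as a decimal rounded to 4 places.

0.7503

P(no draw is a 1) = (6/7)^9 ≈ 0.2497.
P(at least one) = 1 − 0.2497 = 0.7503.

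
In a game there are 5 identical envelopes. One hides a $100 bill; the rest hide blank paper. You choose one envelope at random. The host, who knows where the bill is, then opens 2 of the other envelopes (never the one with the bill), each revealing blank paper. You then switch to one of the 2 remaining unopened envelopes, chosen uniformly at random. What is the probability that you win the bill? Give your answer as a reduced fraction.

2/5

Your original envelope holds the bill with probability 1/5, so the other 4 collectively hold it with probability 4/5.
The host can always find 2 empty envelopes to open, so the reveals don't change that 4/5; it is now spread over the 2 remaining unopened envelopes.
P(win by switching) = (4/5) · (1/2) = 2/5.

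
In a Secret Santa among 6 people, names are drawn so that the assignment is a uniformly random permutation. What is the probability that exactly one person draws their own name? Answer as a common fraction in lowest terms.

Choose which one is fixed: C(6,1) = 6 ways.
The remaining 5 must have no fixed point: D(5) = 44.
P = 6·44/720 = 11/30.

11/30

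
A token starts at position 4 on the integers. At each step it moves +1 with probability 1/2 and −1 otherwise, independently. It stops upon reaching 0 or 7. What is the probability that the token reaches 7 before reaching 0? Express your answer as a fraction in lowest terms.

4/7

With a fair step, P(i) = ½P(i−1) + ½P(i+1) with P(0)=0, P(7)=1 has the linear solution P(i) = i/7.
P(4) = 4/7.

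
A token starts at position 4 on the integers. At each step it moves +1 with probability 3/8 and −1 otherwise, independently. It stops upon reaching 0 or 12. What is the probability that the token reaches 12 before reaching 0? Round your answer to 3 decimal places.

Let r = q/p = (5/8)/(3/8) = 5/3. The recurrence P(i) = p·P(i+1) + q·P(i−1) with P(0)=0, P(12)=1 gives P(i) = (1 − r^i)/(1 − r^12).
P(4) = (1 − (5/3)^4) / (1 − (5/3)^12) = 6561/447811 ≈ 0.015.

0.015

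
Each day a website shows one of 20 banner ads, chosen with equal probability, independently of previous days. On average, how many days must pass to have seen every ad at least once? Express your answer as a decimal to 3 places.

After i distinct types are collected, each trial gives a new one with probability (20−i)/20, so the expected wait for the next new type is 20/(20−i).
E = 20/20 + 20/19 + 20/18 + 20/17 + 20/16 + 20/15 + 20/14 + 20/13 + 20/12 + 20/11 + 20/10 + 20/9 + 20/8 + 20/7 + 20/6 + 20/5 + 20/4 + 20/3 + 20/2 + 20/1 = 279175675/3879876 ≈ 71.955.

71.955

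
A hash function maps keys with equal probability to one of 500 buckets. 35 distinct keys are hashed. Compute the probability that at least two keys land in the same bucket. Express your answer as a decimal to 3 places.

It's easier to compute the probability that all 35 are distinct.
P(all distinct) = 500/500 · 499/500 · ··· · 466/500 ≈ 0.296.
So the probability of at least one match is 1 − 0.296 = 0.704.

0.704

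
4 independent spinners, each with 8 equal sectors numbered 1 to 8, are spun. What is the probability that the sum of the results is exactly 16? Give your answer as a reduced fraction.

315/4096

There are 8^4 = 4096 equally likely outcomes.
The number of ordered 4-tuples from {1,…,8} summing to 16 is 315.
P(sum = 16) = 315/4096.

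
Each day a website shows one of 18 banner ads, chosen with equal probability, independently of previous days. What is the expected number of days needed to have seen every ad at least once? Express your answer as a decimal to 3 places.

62.912

After i distinct types are collected, each trial gives a new one with probability (18−i)/18, so the expected wait for the next new type is 18/(18−i).
E = 18/18 + 18/17 + 18/16 + 18/15 + 18/14 + 18/13 + 18/12 + 18/11 + 18/10 + 18/9 + 18/8 + 18/7 + 18/6 + 18/5 + 18/4 + 18/3 + 18/2 + 18/1 = 42822903/680680 ≈ 62.912.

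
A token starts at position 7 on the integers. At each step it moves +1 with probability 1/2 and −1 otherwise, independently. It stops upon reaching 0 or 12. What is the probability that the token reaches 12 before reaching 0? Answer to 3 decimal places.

With a fair step, P(i) = ½P(i−1) + ½P(i+1) with P(0)=0, P(12)=1 has the linear solution P(i) = i/12.
P(7) = 7/12 ≈ 0.583.

0.583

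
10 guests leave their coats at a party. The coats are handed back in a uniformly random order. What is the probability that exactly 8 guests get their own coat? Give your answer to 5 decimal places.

0.00001

Choose which 8 of the 10 are fixed: C(10,8) = 45 ways.
The remaining 2 must have no fixed point: D(2) = 1.
P = 45·1/3628800 = 1/80640 ≈ 0.00001.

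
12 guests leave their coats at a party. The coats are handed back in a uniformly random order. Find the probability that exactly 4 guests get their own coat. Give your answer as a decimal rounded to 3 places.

0.015

Choose which 4 of the 12 are fixed: C(12,4) = 495 ways.
The remaining 8 must have no fixed point: D(8) = 14833.
P = 495·14833/479001600 = 2119/138240 ≈ 0.015.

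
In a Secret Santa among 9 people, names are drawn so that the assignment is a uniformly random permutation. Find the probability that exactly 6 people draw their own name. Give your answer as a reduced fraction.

Choose which 6 of the 9 are fixed: C(9,6) = 84 ways.
The remaining 3 must have no fixed point: D(3) = 2.
P = 84·2/362880 = 1/2160.

1/2160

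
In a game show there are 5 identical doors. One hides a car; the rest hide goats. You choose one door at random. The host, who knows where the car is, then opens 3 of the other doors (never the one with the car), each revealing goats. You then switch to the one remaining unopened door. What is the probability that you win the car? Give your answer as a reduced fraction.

4/5

Your original door holds the car with probability 1/5, so the other 4 collectively hold it with probability 4/5.
The host can always find 3 empty doors to open, so the reveals don't change that 4/5; it is now spread over the 1 remaining unopened door.
P(win by switching) = (4/5) · (1/1) = 4/5.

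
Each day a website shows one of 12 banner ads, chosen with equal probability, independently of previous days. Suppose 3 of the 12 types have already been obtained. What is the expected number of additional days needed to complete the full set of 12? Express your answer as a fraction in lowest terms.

7129/210

Starting from 3 distinct types, each trial gives a new one with probability (12−i)/12 when i types are held, so the wait for the next new type is 12/(12−i).
E = 12/9 + 12/8 + 12/7 + 12/6 + 12/5 + 12/4 + 12/3 + 12/2 + 12/1 = 7129/210.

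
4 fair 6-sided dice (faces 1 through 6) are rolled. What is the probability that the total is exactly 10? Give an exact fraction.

5/81

There are 6^4 = 1296 equally likely outcomes.
The number of ordered 4-tuples from {1,…,6} summing to 10 is 80.
P(sum = 10) = 80/1296 = 5/81.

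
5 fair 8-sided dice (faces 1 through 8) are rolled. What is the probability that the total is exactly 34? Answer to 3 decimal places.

0.006

There are 8^5 = 32768 equally likely outcomes.
The number of ordered 5-tuples from {1,…,8} summing to 34 is 210.
P(sum = 34) = 210/32768 = 105/16384 ≈ 0.006.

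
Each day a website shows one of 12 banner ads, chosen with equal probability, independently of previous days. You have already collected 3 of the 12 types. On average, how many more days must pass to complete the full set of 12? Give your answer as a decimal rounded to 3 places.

Starting from 3 distinct types, each trial gives a new one with probability (12−i)/12 when i types are held, so the wait for the next new type is 12/(12−i).
E = 12/9 + 12/8 + 12/7 + 12/6 + 12/5 + 12/4 + 12/3 + 12/2 + 12/1 = 7129/210 ≈ 33.948.

33.948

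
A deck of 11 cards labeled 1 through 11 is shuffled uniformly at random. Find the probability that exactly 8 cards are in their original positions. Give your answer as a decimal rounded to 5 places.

Choose which 8 of the 11 are fixed: C(11,8) = 165 ways.
The remaining 3 must have no fixed point: D(3) = 2.
P = 165·2/39916800 = 1/120960 ≈ 0.00001.

0.00001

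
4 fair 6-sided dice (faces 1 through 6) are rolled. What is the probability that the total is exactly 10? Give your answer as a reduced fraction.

5/81

There are 6^4 = 1296 equally likely outcomes.
The number of ordered 4-tuples from {1,…,6} summing to 10 is 80.
P(sum = 10) = 80/1296 = 5/81.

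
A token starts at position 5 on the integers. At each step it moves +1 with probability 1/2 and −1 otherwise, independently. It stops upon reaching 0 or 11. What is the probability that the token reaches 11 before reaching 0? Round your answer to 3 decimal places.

With a fair step, P(i) = ½P(i−1) + ½P(i+1) with P(0)=0, P(11)=1 has the linear solution P(i) = i/11.
P(5) = 5/11 ≈ 0.455.

0.455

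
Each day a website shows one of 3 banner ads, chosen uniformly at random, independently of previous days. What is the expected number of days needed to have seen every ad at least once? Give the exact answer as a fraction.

After i distinct types are collected, each trial gives a new one with probability (3−i)/3, so the expected wait for the next new type is 3/(3−i).
E = 3/3 + 3/2 + 3/1 = 11/2.

11/2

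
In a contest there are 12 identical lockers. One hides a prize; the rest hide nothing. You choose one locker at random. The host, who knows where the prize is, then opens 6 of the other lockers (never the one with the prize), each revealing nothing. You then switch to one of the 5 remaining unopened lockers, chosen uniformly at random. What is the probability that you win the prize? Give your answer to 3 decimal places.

0.183

Your original locker holds the prize with probability 1/12, so the other 11 collectively hold it with probability 11/12.
The host can always find 6 empty lockers to open, so the reveals don't change that 11/12; it is now spread over the 5 remaining unopened lockers.
P(win by switching) = (11/12) · (1/5) = 11/60 ≈ 0.183.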